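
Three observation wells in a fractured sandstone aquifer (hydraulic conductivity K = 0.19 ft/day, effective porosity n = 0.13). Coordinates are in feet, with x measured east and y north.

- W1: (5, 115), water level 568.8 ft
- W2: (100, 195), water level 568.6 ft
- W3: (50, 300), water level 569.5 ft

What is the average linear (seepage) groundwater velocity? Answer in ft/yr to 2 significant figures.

4.6 ft/yr

Taking W1 as reference: W2−W1 = (95, 80, -0.2); W3−W1 = (45, 185, +0.7).
Determinant of the coordinate differences = 95·185 − 45·80 = 13975.
∂h/∂x = [(-0.2)·185 − (+0.7)·80] / 13975 = -0.006655
∂h/∂y = [95·(+0.7) − 45·(-0.2)] / 13975 = +0.005403
|∇h| = √(-0.006655² + 0.005403²) = 0.008572
Seepage velocity v = K·i/n = 0.19 × 0.008572 / 0.13 = 0.01253 ft/day = 4.577 ft/yr.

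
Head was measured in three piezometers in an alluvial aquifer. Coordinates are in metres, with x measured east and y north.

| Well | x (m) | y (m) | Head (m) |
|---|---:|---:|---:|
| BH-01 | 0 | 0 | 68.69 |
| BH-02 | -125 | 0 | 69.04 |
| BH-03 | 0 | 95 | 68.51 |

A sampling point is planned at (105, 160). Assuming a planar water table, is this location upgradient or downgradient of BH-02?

downgradient

∂h/∂x = (69.04 − 68.69) / (-125 − 0) = -0.002800
∂h/∂y = (68.51 − 68.69) / (95 − 0) = -0.001895
Head at (105, 160) = 68.69 + (-0.002800)·(105) + (-0.001895)·(160) = 68.09 m.
That is lower than the 69.04 m at BH-02, so the point is downgradient.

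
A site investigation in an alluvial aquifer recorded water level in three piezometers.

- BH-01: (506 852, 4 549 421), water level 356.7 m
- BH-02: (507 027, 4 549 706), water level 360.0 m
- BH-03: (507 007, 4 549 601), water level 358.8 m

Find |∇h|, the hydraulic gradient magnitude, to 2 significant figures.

Taking BH-01 as reference: BH-02−BH-01 = (175, 285, +3.3); BH-03−BH-01 = (155, 180, +2.1).
Determinant of the coordinate differences = 175·180 − 155·285 = -12675.
∂h/∂x = [(+3.3)·180 − (+2.1)·285] / -12675 = +0.0003550
∂h/∂y = [175·(+2.1) − 155·(+3.3)] / -12675 = +0.01136
|∇h| = √(0.0003550² + 0.01136²) = 0.01137

0.011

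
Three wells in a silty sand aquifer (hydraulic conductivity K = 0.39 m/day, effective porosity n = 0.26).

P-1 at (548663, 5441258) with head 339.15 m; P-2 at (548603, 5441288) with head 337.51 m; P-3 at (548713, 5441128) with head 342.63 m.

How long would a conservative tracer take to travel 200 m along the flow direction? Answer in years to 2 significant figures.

14 years

Taking P-1 as reference: P-2−P-1 = (-60, 30, -1.64); P-3−P-1 = (50, -130, +3.48).
Solve a·Δx + b·Δy = Δh: det = (-60)·(-130) − 50·30 = 6300.
∂h/∂x = [(-1.64)·(-130) − (+3.48)·30] / 6300 = +0.01727
∂h/∂y = [(-60)·(+3.48) − 50·(-1.64)] / 6300 = -0.02013
|∇h| = √(0.01727² + -0.02013²) = 0.02652
Seepage velocity v = K·i/n = 0.39 × 0.02652 / 0.26 = 0.03978 m/day.
t = 200 / 0.03978 = 5028 days = 13.8 years.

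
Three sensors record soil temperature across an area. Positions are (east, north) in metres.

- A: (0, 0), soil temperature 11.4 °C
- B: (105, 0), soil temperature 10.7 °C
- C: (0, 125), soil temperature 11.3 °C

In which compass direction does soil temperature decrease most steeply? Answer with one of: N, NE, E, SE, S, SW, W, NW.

∂T/∂x = (10.7 − 11.4) / (105 − 0) = -0.006667
∂T/∂y = (11.3 − 11.4) / (125 − 0) = -0.0008000
Steepest decrease is along −∇f = (+0.006667 E, +0.0008000 N) → east.

E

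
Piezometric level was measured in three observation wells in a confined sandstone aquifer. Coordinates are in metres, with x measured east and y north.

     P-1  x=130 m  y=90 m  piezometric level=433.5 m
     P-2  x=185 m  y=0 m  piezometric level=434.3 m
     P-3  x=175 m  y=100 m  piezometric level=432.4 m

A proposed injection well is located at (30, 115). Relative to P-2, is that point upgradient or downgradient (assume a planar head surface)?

upgradient

With h = a·x + b·y + c and P-1 as origin, the differences give:
  55·a + (-90)·b = +0.8
  45·a + 10·b = -1.1
Eliminate b (×10 and ×(-90), subtract): 4600·a = -91.00 → a = ∂h/∂x = -0.01978
Back-substitute: b = ∂h/∂y = -0.02098.
Head at (30, 115) = 433.5 + (-0.01978)·(-100) + (-0.02098)·(25) = 434.95 m.
That is higher than the 434.3 m at P-2, so the point is upgradient.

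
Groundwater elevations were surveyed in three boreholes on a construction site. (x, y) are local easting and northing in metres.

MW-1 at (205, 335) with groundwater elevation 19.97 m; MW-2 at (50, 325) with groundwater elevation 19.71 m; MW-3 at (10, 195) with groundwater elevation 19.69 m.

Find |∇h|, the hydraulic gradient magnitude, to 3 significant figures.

Differences from MW-1: to MW-2 (Δx, Δy, Δh) = (-155, -10, -0.26); to MW-3 = (-195, -140, -0.28).
Determinant of the coordinate differences = (-155)·(-140) − (-195)·(-10) = 19750.
∂h/∂x = [(-0.26)·(-140) − (-0.28)·(-10)] / 19750 = +0.001701
∂h/∂y = [(-155)·(-0.28) − (-195)·(-0.26)] / 19750 = -0.0003696
|∇h| = √(0.001701² + -0.0003696²) = 0.001741

0.00174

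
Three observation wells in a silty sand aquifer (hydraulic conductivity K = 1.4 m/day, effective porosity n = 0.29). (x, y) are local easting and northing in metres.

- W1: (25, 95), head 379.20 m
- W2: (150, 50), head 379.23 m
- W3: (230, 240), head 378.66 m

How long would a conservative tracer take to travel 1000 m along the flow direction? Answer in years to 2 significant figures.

Taking W1 as reference: W2−W1 = (125, -45, +0.03); W3−W1 = (205, 145, -0.54).
Determinant of the coordinate differences = 125·145 − 205·(-45) = 27350.
∂h/∂x = [(+0.03)·145 − (-0.54)·(-45)] / 27350 = -0.0007294
∂h/∂y = [125·(-0.54) − 205·(+0.03)] / 27350 = -0.002693
|∇h| = √(-0.0007294² + -0.002693²) = 0.00279
Seepage velocity v = K·i/n = 1.4 × 0.00279 / 0.29 = 0.01347 m/day.
t = 1000 / 0.01347 = 7.424e+04 days = 203 years.

200 years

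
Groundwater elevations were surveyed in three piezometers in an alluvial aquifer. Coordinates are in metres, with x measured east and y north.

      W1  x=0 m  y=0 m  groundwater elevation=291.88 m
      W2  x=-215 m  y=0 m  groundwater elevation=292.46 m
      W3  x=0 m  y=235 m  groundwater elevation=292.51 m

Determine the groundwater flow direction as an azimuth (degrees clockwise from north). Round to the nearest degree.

135°

∂h/∂x = (292.46 − 291.88) / (-215 − 0) = -0.002698
∂h/∂y = (292.51 − 291.88) / (235 − 0) = +0.002681
Flow direction (−∇h) has components (+0.002698 E, -0.002681 N).
Azimuth = atan2(E, N) = atan2(+0.002698, -0.002681) = 134.8° ≈ 135°.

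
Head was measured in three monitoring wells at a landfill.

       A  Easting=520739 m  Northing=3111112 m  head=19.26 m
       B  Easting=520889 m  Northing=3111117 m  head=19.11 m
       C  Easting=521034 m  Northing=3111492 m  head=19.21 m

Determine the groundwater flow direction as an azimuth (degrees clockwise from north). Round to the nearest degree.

Differences from A: to B (Δx, Δy, Δh) = (150, 5, -0.15); to C = (295, 380, -0.05).
Determinant of the coordinate differences = 150·380 − 295·5 = 55525.
∂h/∂x = [(-0.15)·380 − (-0.05)·5] / 55525 = -0.001022
∂h/∂y = [150·(-0.05) − 295·(-0.15)] / 55525 = +0.0006619
Flow direction (−∇h) has components (+0.001022 E, -0.0006619 N).
Azimuth = atan2(E, N) = atan2(+0.001022, -0.0006619) = 122.9° ≈ 123°.

123°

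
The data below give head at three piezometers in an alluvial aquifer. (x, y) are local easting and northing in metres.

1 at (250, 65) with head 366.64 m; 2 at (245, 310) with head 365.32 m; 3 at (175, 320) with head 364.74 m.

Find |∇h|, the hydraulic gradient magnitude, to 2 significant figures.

0.0092

With h = a·x + b·y + c and 1 as origin, the differences give:
  (-5)·a + 245·b = -1.32
  (-75)·a + 255·b = -1.90
Eliminate b (×255 and ×245, subtract): 17100·a = 128.900 → a = ∂h/∂x = +0.007538
Back-substitute: b = ∂h/∂y = -0.005234.
|∇h| = √(0.007538² + -0.005234²) = 0.009177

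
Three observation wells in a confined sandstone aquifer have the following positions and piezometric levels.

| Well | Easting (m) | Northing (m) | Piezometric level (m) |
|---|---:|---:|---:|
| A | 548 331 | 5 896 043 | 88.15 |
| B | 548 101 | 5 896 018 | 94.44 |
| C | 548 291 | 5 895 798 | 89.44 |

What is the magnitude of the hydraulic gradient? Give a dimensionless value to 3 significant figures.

0.0273

With h = a·x + b·y + c and A as origin, the differences give:
  (-230)·a + (-25)·b = +6.29
  (-40)·a + (-245)·b = +1.29
Eliminate b (×(-245) and ×(-25), subtract): 55350·a = -1508.800 → a = ∂h/∂x = -0.02726
Back-substitute: b = ∂h/∂y = -0.0008148.
|∇h| = √(-0.02726² + -0.0008148²) = 0.02727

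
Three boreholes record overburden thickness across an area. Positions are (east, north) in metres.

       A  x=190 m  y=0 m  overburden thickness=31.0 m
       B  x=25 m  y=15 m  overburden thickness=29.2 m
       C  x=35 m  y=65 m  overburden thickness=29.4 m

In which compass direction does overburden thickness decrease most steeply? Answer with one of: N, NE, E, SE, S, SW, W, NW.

Taking A as reference: B−A = (-165, 15, -1.8); C−A = (-155, 65, -1.6).
Solve a·Δx + b·Δy = Δd: det = (-165)·65 − (-155)·15 = -8400.
∂d/∂x = [(-1.8)·65 − (-1.6)·15] / -8400 = +0.01107
∂d/∂y = [(-165)·(-1.6) − (-155)·(-1.8)] / -8400 = +0.001786
Steepest decrease is along −∇f = (-0.01107 E, -0.001786 N) → west.

W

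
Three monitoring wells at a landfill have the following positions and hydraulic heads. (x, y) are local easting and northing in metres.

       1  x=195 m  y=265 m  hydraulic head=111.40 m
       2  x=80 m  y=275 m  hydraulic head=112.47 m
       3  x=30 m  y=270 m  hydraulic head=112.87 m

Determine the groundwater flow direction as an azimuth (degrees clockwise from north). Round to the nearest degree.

Taking 1 as reference: 2−1 = (-115, 10, +1.07); 3−1 = (-165, 5, +1.47).
Determinant of the coordinate differences = (-115)·5 − (-165)·10 = 1075.
∂h/∂x = [(+1.07)·5 − (+1.47)·10] / 1075 = -0.008698
∂h/∂y = [(-115)·(+1.47) − (-165)·(+1.07)] / 1075 = +0.006977
Flow direction (−∇h) has components (+0.008698 E, -0.006977 N).
Azimuth = atan2(E, N) = atan2(+0.008698, -0.006977) = 128.7° ≈ 129°.

129°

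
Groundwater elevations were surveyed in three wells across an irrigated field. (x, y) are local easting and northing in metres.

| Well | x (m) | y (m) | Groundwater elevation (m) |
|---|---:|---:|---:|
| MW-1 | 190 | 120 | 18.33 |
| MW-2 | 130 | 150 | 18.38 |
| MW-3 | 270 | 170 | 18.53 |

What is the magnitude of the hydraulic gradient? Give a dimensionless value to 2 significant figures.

Taking MW-1 as reference: MW-2−MW-1 = (-60, 30, +0.05); MW-3−MW-1 = (80, 50, +0.20).
Determinant of the coordinate differences = (-60)·50 − 80·30 = -5400.
∂h/∂x = [(+0.05)·50 − (+0.20)·30] / -5400 = +0.0006481
∂h/∂y = [(-60)·(+0.20) − 80·(+0.05)] / -5400 = +0.002963
|∇h| = √(0.0006481² + 0.002963²) = 0.003033

0.0030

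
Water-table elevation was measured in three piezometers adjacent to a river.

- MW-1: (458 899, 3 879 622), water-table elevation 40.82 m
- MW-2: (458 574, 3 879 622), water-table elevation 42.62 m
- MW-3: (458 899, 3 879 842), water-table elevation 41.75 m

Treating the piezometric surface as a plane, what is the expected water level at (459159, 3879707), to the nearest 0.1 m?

39.7 m

∂h/∂x = (42.62 − 40.82) / (458574 − 458899) = -0.005538
∂h/∂y = (41.75 − 40.82) / (3879842 − 3879622) = +0.004227
h(459159, 3879707) = 40.82 + (-0.005538)·(260) + (+0.004227)·(85) = 40.82 -1.440 +0.359 = 39.739 m.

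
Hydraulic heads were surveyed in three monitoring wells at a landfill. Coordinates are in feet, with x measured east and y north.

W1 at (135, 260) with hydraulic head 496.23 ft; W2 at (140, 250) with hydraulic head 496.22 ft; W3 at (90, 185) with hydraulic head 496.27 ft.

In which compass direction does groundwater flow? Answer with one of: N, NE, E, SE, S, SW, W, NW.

With h = a·x + b·y + c and W1 as origin, the differences give:
  5·a + (-10)·b = -0.01
  (-45)·a + (-75)·b = +0.04
Eliminate b (×(-75) and ×(-10), subtract): -825·a = 1.150 → a = ∂h/∂x = -0.001394
Back-substitute: b = ∂h/∂y = +0.0003030.
Flow = −∇h = (+0.001394 east, -0.0003030 north), which points east.

E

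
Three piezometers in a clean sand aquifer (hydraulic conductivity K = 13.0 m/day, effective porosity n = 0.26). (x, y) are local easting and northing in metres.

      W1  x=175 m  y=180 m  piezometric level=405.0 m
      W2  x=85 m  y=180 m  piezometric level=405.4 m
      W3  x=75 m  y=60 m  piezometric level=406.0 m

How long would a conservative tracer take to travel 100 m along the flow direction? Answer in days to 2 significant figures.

Taking W1 as reference: W2−W1 = (-90, 0, +0.4); W3−W1 = (-100, -120, +1.0).
Determinant of the coordinate differences = (-90)·(-120) − (-100)·0 = 10800.
∂h/∂x = [(+0.4)·(-120) − (+1.0)·0] / 10800 = -0.004444
∂h/∂y = [(-90)·(+1.0) − (-100)·(+0.4)] / 10800 = -0.004630
|∇h| = √(-0.004444² + -0.004630²) = 0.006418
Seepage velocity v = K·i/n = 13.0 × 0.006418 / 0.26 = 0.3209 m/day.
t = 100 / 0.3209 = 311.6 days.

310 days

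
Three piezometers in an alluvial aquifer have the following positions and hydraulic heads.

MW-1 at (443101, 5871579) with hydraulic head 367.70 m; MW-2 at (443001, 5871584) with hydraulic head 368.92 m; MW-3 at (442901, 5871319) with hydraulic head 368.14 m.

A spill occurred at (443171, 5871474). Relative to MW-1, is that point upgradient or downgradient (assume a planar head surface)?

downgradient

Taking MW-1 as reference: MW-2−MW-1 = (-100, 5, +1.22); MW-3−MW-1 = (-200, -260, +0.44).
Determinant of the coordinate differences = (-100)·(-260) − (-200)·5 = 27000.
∂h/∂x = [(+1.22)·(-260) − (+0.44)·5] / 27000 = -0.01183
∂h/∂y = [(-100)·(+0.44) − (-200)·(+1.22)] / 27000 = +0.007407
Head at (443171, 5871474) = 367.70 + (-0.01183)·(70) + (+0.007407)·(-105) = 366.09 m.
That is lower than the 367.70 m at MW-1, so the point is downgradient.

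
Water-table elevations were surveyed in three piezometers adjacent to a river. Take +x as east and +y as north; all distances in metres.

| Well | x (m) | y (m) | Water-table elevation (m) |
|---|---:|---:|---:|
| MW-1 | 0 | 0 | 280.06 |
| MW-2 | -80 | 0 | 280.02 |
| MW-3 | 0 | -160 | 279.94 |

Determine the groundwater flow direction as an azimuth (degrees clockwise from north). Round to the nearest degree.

214°

∂h/∂x = (280.02 − 280.06) / (-80 − 0) = +0.0005000
∂h/∂y = (279.94 − 280.06) / (-160 − 0) = +0.0007500
Flow direction (−∇h) has components (-0.0005000 E, -0.0007500 N).
Azimuth = atan2(E, N) = atan2(-0.0005000, -0.0007500) = 213.7° ≈ 214°.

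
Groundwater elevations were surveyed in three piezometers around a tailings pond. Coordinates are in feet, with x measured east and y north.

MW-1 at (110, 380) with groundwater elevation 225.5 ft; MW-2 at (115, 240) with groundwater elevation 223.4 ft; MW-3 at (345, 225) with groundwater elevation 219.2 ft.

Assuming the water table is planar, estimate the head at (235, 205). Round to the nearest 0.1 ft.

Differences from MW-1: to MW-2 (Δx, Δy, Δh) = (5, -140, -2.1); to MW-3 = (235, -155, -6.3).
Determinant of the coordinate differences = 5·(-155) − 235·(-140) = 32125.
∂h/∂x = [(-2.1)·(-155) − (-6.3)·(-140)] / 32125 = -0.01732
∂h/∂y = [5·(-6.3) − 235·(-2.1)] / 32125 = +0.01438
h(235, 205) = 225.5 + (-0.01732)·(125) + (+0.01438)·(-175) = 225.5 -2.165 -2.517 = 220.818 ft.

220.8 ft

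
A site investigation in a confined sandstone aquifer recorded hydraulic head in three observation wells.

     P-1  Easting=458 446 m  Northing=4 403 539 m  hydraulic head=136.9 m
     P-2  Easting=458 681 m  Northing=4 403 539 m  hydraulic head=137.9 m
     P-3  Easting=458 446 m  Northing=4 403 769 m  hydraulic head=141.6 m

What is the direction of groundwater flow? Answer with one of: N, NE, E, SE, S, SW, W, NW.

S

∂h/∂x = (137.9 − 136.9) / (458681 − 458446) = +0.004255
∂h/∂y = (141.6 − 136.9) / (4403769 − 4403539) = +0.02043
Flow = −∇h = (-0.004255 east, -0.02043 north), which points south.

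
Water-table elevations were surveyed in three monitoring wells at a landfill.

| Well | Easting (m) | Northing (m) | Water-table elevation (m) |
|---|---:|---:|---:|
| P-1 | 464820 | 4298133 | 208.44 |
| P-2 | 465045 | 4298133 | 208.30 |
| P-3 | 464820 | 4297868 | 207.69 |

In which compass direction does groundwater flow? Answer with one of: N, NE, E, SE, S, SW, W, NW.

S

∂h/∂x = (208.30 − 208.44) / (465045 − 464820) = -0.0006222
∂h/∂y = (207.69 − 208.44) / (4297868 − 4298133) = +0.002830
Flow = −∇h = (+0.0006222 east, -0.002830 north), which points south.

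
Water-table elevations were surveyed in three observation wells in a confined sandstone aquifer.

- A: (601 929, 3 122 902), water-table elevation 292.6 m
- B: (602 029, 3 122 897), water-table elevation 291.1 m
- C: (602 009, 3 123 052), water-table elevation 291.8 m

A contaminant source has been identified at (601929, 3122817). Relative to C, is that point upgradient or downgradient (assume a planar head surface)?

Differences from A: to B (Δx, Δy, Δh) = (100, -5, -1.5); to C = (80, 150, -0.8).
Solve a·Δx + b·Δy = Δh: det = 100·150 − 80·(-5) = 15400.
∂h/∂x = [(-1.5)·150 − (-0.8)·(-5)] / 15400 = -0.01487
∂h/∂y = [100·(-0.8) − 80·(-1.5)] / 15400 = +0.002597
Head at (601929, 3122817) = 292.6 + (-0.01487)·(0) + (+0.002597)·(-85) = 292.38 m.
That is higher than the 291.8 m at C, so the point is upgradient.

upgradient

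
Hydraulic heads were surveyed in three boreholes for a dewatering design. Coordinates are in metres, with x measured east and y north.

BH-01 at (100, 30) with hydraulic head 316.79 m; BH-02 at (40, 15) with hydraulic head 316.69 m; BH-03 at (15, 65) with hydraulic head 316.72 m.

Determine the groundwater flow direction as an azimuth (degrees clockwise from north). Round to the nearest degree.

227°

Differences from BH-01: to BH-02 (Δx, Δy, Δh) = (-60, -15, -0.10); to BH-03 = (-85, 35, -0.07).
Solve a·Δx + b·Δy = Δh: det = (-60)·35 − (-85)·(-15) = -3375.
∂h/∂x = [(-0.10)·35 − (-0.07)·(-15)] / -3375 = +0.001348
∂h/∂y = [(-60)·(-0.07) − (-85)·(-0.10)] / -3375 = +0.001274
Flow direction (−∇h) has components (-0.001348 E, -0.001274 N).
Azimuth = atan2(E, N) = atan2(-0.001348, -0.001274) = 226.6° ≈ 227°.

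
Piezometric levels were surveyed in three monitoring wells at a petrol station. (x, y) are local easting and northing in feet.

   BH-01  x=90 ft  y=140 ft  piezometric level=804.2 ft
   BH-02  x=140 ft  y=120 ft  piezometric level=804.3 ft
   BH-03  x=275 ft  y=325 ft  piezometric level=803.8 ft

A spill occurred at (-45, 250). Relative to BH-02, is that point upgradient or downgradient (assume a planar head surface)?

With h = a·x + b·y + c and BH-01 as origin, the differences give:
  50·a + (-20)·b = +0.1
  185·a + 185·b = -0.4
Eliminate b (×185 and ×(-20), subtract): 12950·a = 10.50 → a = ∂h/∂x = +0.0008108
Back-substitute: b = ∂h/∂y = -0.002973.
Head at (-45, 250) = 804.2 + (+0.0008108)·(-135) + (-0.002973)·(110) = 803.76 ft.
That is lower than the 804.3 ft at BH-02, so the point is downgradient.

downgradient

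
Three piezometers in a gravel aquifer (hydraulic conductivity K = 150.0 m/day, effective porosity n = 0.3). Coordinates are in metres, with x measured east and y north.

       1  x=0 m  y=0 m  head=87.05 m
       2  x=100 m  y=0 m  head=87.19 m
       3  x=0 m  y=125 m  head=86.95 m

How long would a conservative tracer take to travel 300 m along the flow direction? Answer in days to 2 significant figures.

∂h/∂x = (87.19 − 87.05) / (100 − 0) = +0.001400
∂h/∂y = (86.95 − 87.05) / (125 − 0) = -0.0008000
|∇h| = √(0.001400² + -0.0008000²) = 0.001612
Seepage velocity v = K·i/n = 150.0 × 0.001612 / 0.3 = 0.806 m/day.
t = 300 / 0.806 = 372.2 days.

370 days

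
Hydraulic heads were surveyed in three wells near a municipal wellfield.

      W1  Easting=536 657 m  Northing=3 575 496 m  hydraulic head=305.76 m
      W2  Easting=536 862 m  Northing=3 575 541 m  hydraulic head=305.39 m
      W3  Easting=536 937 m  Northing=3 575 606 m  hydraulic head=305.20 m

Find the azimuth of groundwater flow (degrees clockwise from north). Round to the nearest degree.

Taking W1 as reference: W2−W1 = (205, 45, -0.37); W3−W1 = (280, 110, -0.56).
Determinant of the coordinate differences = 205·110 − 280·45 = 9950.
∂h/∂x = [(-0.37)·110 − (-0.56)·45] / 9950 = -0.001558
∂h/∂y = [205·(-0.56) − 280·(-0.37)] / 9950 = -0.001126
Flow direction (−∇h) has components (+0.001558 E, +0.001126 N).
Azimuth = atan2(E, N) = atan2(+0.001558, +0.001126) = 54.1° ≈ 054°.

054°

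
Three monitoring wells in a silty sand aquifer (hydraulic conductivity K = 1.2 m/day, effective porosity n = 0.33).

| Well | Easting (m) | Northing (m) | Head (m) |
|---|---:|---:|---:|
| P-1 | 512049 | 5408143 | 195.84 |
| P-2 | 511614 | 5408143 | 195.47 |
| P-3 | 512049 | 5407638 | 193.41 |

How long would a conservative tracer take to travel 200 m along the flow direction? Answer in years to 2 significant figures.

31 years

∂h/∂x = (195.47 − 195.84) / (511614 − 512049) = +0.0008506
∂h/∂y = (193.41 − 195.84) / (5407638 − 5408143) = +0.004812
|∇h| = √(0.0008506² + 0.004812²) = 0.004887
Seepage velocity v = K·i/n = 1.2 × 0.004887 / 0.33 = 0.01777 m/day.
t = 200 / 0.01777 = 1.125e+04 days = 30.8 years.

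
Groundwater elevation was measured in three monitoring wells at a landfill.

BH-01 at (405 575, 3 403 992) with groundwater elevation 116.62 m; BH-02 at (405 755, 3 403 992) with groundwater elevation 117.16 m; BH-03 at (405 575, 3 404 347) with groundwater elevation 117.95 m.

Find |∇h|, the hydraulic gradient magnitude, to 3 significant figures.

∂h/∂x = (117.16 − 116.62) / (405755 − 405575) = +0.003000
∂h/∂y = (117.95 − 116.62) / (3404347 − 3403992) = +0.003746
|∇h| = √(0.003000² + 0.003746²) = 0.004799

0.00480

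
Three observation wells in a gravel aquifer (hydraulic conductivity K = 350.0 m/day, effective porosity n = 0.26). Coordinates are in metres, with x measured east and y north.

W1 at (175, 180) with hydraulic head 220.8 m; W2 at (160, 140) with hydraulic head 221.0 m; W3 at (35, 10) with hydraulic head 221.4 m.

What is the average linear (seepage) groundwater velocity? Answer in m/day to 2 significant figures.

9.5 m/day

Taking W1 as reference: W2−W1 = (-15, -40, +0.2); W3−W1 = (-140, -170, +0.6).
Solve a·Δx + b·Δy = Δh: det = (-15)·(-170) − (-140)·(-40) = -3050.
∂h/∂x = [(+0.2)·(-170) − (+0.6)·(-40)] / -3050 = +0.003279
∂h/∂y = [(-15)·(+0.6) − (-140)·(+0.2)] / -3050 = -0.006230
|∇h| = √(0.003279² + -0.006230²) = 0.00704
Seepage velocity v = K·i/n = 350.0 × 0.00704 / 0.26 = 9.477 m/day.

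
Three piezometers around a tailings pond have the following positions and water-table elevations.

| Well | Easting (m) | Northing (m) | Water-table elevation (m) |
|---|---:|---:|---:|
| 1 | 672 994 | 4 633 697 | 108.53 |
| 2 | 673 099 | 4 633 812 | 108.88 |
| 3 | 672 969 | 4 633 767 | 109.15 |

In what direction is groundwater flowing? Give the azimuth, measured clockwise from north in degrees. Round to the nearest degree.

With h = a·x + b·y + c and 1 as origin, the differences give:
  105·a + 115·b = +0.35
  (-25)·a + 70·b = +0.62
Eliminate b (×70 and ×115, subtract): 10225·a = -46.800 → a = ∂h/∂x = -0.004577
Back-substitute: b = ∂h/∂y = +0.007222.
Flow direction (−∇h) has components (+0.004577 E, -0.007222 N).
Azimuth = atan2(E, N) = atan2(+0.004577, -0.007222) = 147.6° ≈ 148°.

148°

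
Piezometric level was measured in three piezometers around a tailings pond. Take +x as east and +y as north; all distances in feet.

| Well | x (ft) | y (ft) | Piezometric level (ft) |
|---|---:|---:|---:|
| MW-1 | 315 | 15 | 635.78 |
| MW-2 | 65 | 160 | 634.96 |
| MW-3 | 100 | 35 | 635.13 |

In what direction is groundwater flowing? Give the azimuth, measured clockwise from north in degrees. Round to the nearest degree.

With h = a·x + b·y + c and MW-1 as origin, the differences give:
  (-250)·a + 145·b = -0.82
  (-215)·a + 20·b = -0.65
Eliminate b (×20 and ×145, subtract): 26175·a = 77.850 → a = ∂h/∂x = +0.002974
Back-substitute: b = ∂h/∂y = -0.0005272.
Flow direction (−∇h) has components (-0.002974 E, +0.0005272 N).
Azimuth = atan2(E, N) = atan2(-0.002974, +0.0005272) = 280.1° ≈ 280°.

280°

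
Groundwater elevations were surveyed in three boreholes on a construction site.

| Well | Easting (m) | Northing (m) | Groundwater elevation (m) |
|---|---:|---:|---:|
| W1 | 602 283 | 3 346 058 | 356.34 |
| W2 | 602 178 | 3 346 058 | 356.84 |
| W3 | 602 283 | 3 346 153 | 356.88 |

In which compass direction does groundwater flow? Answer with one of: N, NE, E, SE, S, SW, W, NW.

∂h/∂x = (356.84 − 356.34) / (602178 − 602283) = -0.004762
∂h/∂y = (356.88 − 356.34) / (3346153 − 3346058) = +0.005684
Flow = −∇h = (+0.004762 east, -0.005684 north), which points southeast.

SE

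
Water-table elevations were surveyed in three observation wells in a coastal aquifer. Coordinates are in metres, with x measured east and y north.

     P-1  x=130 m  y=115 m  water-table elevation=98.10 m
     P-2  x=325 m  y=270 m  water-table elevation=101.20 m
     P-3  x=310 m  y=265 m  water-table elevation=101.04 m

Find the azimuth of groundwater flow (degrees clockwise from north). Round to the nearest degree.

Differences from P-1: to P-2 (Δx, Δy, Δh) = (195, 155, +3.10); to P-3 = (180, 150, +2.94).
Determinant of the coordinate differences = 195·150 − 180·155 = 1350.
∂h/∂x = [(+3.10)·150 − (+2.94)·155] / 1350 = +0.006889
∂h/∂y = [195·(+2.94) − 180·(+3.10)] / 1350 = +0.01133
Flow direction (−∇h) has components (-0.006889 E, -0.01133 N).
Azimuth = atan2(E, N) = atan2(-0.006889, -0.01133) = 211.3° ≈ 211°.

211°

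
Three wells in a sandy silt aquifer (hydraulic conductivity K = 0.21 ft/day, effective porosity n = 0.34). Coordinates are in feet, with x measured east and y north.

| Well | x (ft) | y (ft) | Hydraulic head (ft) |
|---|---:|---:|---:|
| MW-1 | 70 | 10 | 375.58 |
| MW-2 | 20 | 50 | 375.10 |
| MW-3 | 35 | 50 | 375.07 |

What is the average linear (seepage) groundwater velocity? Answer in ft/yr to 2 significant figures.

3.3 ft/yr

Three-point gradient (reference MW-1): Δ to MW-2 = (-50, 40, -0.48), Δ to MW-3 = (-35, 40, -0.51).
∂h/∂x = -0.002000, ∂h/∂y = -0.01450 (det = -600).
|∇h| = √(-0.002000² + -0.01450²) = 0.01464
Seepage velocity v = K·i/n = 0.21 × 0.01464 / 0.34 = 0.009042 ft/day = 3.303 ft/yr.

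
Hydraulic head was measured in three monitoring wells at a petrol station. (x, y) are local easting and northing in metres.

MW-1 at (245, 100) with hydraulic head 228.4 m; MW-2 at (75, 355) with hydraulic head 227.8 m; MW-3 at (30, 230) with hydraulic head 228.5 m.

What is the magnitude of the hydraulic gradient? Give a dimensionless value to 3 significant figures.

Taking MW-1 as reference: MW-2−MW-1 = (-170, 255, -0.6); MW-3−MW-1 = (-215, 130, +0.1).
Solve a·Δx + b·Δy = Δh: det = (-170)·130 − (-215)·255 = 32725.
∂h/∂x = [(-0.6)·130 − (+0.1)·255] / 32725 = -0.003163
∂h/∂y = [(-170)·(+0.1) − (-215)·(-0.6)] / 32725 = -0.004461
|∇h| = √(-0.003163² + -0.004461²) = 0.005469

0.00547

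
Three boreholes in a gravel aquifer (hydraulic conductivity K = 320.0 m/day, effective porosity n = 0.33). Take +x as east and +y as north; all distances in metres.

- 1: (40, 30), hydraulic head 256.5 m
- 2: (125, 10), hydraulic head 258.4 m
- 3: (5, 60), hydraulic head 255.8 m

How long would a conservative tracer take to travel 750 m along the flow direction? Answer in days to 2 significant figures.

With h = a·x + b·y + c and 1 as origin, the differences give:
  85·a + (-20)·b = +1.9
  (-35)·a + 30·b = -0.7
Eliminate b (×30 and ×(-20), subtract): 1850·a = 43.00 → a = ∂h/∂x = +0.02324
Back-substitute: b = ∂h/∂y = +0.003784.
|∇h| = √(0.02324² + 0.003784²) = 0.02355
Seepage velocity v = K·i/n = 320.0 × 0.02355 / 0.33 = 22.84 m/day.
t = 750 / 22.84 = 32.84 days.

33 days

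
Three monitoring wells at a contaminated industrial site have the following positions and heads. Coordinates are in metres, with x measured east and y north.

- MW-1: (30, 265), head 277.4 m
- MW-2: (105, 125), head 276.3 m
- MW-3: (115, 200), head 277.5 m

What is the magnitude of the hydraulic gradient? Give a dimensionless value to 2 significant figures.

Three-point gradient (reference MW-1): Δ to MW-2 = (75, -140, -1.1), Δ to MW-3 = (85, -65, +0.1).
∂h/∂x = +0.01217, ∂h/∂y = +0.01438 (det = 7025).
|∇h| = √(0.01217² + 0.01438²) = 0.01884

0.019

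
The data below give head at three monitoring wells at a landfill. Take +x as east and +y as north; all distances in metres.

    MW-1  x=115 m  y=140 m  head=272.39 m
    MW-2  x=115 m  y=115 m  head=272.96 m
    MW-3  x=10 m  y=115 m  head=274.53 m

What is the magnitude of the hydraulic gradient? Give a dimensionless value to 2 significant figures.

0.027

Differences from MW-1: to MW-2 (Δx, Δy, Δh) = (0, -25, +0.57); to MW-3 = (-105, -25, +2.14).
Solve a·Δx + b·Δy = Δh: det = 0·(-25) − (-105)·(-25) = -2625.
∂h/∂x = [(+0.57)·(-25) − (+2.14)·(-25)] / -2625 = -0.01495
∂h/∂y = [0·(+2.14) − (-105)·(+0.57)] / -2625 = -0.02280
|∇h| = √(-0.01495² + -0.02280²) = 0.02726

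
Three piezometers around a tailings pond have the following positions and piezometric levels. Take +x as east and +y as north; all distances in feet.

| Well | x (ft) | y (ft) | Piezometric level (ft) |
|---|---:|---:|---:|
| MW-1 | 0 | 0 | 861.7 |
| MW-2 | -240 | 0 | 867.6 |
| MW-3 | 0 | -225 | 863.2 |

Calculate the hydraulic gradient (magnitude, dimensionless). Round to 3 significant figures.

∂h/∂x = (867.6 − 861.7) / (-240 − 0) = -0.02458
∂h/∂y = (863.2 − 861.7) / (-225 − 0) = -0.006667
|∇h| = √(-0.02458² + -0.006667²) = 0.02547

0.0255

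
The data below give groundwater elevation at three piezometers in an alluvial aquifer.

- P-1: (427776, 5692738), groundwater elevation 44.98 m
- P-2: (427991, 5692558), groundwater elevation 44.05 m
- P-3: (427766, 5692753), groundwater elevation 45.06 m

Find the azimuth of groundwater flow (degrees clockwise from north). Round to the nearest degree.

183°

Taking P-1 as reference: P-2−P-1 = (215, -180, -0.93); P-3−P-1 = (-10, 15, +0.08).
Solve a·Δx + b·Δy = Δh: det = 215·15 − (-10)·(-180) = 1425.
∂h/∂x = [(-0.93)·15 − (+0.08)·(-180)] / 1425 = +0.0003158
∂h/∂y = [215·(+0.08) − (-10)·(-0.93)] / 1425 = +0.005544
Flow direction (−∇h) has components (-0.0003158 E, -0.005544 N).
Azimuth = atan2(E, N) = atan2(-0.0003158, -0.005544) = 183.3° ≈ 183°.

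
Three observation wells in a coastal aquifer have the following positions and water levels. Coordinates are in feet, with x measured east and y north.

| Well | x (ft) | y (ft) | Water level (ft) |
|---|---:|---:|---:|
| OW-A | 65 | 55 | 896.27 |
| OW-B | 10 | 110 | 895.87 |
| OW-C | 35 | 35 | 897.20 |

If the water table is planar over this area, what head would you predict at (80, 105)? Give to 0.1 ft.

Taking OW-A as reference: OW-B−OW-A = (-55, 55, -0.40); OW-C−OW-A = (-30, -20, +0.93).
Determinant of the coordinate differences = (-55)·(-20) − (-30)·55 = 2750.
∂h/∂x = [(-0.40)·(-20) − (+0.93)·55] / 2750 = -0.01569
∂h/∂y = [(-55)·(+0.93) − (-30)·(-0.40)] / 2750 = -0.02296
h(80, 105) = 896.27 + (-0.01569)·(15) + (-0.02296)·(50) = 896.27 -0.235 -1.148 = 894.886 ft.

894.9 ft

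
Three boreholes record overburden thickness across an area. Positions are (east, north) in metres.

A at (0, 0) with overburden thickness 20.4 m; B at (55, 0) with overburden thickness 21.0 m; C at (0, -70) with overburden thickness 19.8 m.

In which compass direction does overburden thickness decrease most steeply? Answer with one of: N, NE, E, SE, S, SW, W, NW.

SW

∂d/∂x = (21.0 − 20.4) / (55 − 0) = +0.01091
∂d/∂y = (19.8 − 20.4) / (-70 − 0) = +0.008571
Steepest decrease is along −∇f = (-0.01091 E, -0.008571 N) → southwest.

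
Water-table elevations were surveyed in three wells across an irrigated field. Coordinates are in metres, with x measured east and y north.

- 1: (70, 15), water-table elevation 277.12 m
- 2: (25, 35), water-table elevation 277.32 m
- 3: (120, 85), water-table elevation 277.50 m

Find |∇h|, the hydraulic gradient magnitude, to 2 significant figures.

With h = a·x + b·y + c and 1 as origin, the differences give:
  (-45)·a + 20·b = +0.20
  50·a + 70·b = +0.38
Eliminate b (×70 and ×20, subtract): -4150·a = 6.400 → a = ∂h/∂x = -0.001542
Back-substitute: b = ∂h/∂y = +0.006530.
|∇h| = √(-0.001542² + 0.006530²) = 0.00671

0.0067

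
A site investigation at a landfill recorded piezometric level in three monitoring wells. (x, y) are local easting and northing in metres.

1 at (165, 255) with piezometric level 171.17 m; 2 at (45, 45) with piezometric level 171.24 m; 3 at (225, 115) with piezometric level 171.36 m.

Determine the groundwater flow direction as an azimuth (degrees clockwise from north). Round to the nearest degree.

Differences from 1: to 2 (Δx, Δy, Δh) = (-120, -210, +0.07); to 3 = (60, -140, +0.19).
Determinant of the coordinate differences = (-120)·(-140) − 60·(-210) = 29400.
∂h/∂x = [(+0.07)·(-140) − (+0.19)·(-210)] / 29400 = +0.001024
∂h/∂y = [(-120)·(+0.19) − 60·(+0.07)] / 29400 = -0.0009184
Flow direction (−∇h) has components (-0.001024 E, +0.0009184 N).
Azimuth = atan2(E, N) = atan2(-0.001024, +0.0009184) = 311.9° ≈ 312°.

312°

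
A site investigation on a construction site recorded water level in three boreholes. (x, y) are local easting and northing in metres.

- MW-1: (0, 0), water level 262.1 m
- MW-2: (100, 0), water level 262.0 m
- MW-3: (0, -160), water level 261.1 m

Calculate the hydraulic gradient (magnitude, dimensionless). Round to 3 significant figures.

∂h/∂x = (262.0 − 262.1) / (100 − 0) = -0.001000
∂h/∂y = (261.1 − 262.1) / (-160 − 0) = +0.006250
|∇h| = √(-0.001000² + 0.006250²) = 0.006329

0.00633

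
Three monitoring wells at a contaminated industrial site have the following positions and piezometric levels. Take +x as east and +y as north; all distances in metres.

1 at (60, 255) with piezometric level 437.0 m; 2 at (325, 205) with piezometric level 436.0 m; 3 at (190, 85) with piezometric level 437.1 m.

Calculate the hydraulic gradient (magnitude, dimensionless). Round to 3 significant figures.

Taking 1 as reference: 2−1 = (265, -50, -1.0); 3−1 = (130, -170, +0.1).
Determinant of the coordinate differences = 265·(-170) − 130·(-50) = -38550.
∂h/∂x = [(-1.0)·(-170) − (+0.1)·(-50)] / -38550 = -0.004540
∂h/∂y = [265·(+0.1) − 130·(-1.0)] / -38550 = -0.004060
|∇h| = √(-0.004540² + -0.004060²) = 0.006091

0.00609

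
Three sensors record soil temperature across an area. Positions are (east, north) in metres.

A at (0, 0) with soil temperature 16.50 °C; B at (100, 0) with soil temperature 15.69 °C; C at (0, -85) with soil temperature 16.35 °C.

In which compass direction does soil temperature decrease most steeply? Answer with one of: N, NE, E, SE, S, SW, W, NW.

∂T/∂x = (15.69 − 16.50) / (100 − 0) = -0.008100
∂T/∂y = (16.35 − 16.50) / (-85 − 0) = +0.001765
Steepest decrease is along −∇f = (+0.008100 E, -0.001765 N) → east.

E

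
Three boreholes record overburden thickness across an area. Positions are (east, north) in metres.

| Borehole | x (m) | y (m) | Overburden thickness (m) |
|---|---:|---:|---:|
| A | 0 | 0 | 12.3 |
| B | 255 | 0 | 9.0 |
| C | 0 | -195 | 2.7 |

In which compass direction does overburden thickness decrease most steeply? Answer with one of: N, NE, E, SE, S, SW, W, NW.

∂d/∂x = (9.0 − 12.3) / (255 − 0) = -0.01294
∂d/∂y = (2.7 − 12.3) / (-195 − 0) = +0.04923
Steepest decrease is along −∇f = (+0.01294 E, -0.04923 N) → south.

S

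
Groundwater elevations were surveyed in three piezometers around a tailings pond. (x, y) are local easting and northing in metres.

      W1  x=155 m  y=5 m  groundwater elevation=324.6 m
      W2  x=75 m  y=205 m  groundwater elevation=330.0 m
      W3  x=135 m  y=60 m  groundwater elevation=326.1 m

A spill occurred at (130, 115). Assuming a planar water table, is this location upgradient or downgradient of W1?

Taking W1 as reference: W2−W1 = (-80, 200, +5.4); W3−W1 = (-20, 55, +1.5).
Solve a·Δx + b·Δy = Δh: det = (-80)·55 − (-20)·200 = -400.
∂h/∂x = [(+5.4)·55 − (+1.5)·200] / -400 = +0.007500
∂h/∂y = [(-80)·(+1.5) − (-20)·(+5.4)] / -400 = +0.03000
Head at (130, 115) = 324.6 + (+0.007500)·(-25) + (+0.03000)·(110) = 327.71 m.
That is higher than the 324.6 m at W1, so the point is upgradient.

upgradient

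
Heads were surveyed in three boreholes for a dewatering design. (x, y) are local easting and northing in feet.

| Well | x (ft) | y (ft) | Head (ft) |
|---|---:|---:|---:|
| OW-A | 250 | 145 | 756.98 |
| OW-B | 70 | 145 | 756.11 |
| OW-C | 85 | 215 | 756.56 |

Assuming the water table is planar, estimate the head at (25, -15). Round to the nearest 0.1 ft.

With h = a·x + b·y + c and OW-A as origin, the differences give:
  (-180)·a + 0·b = -0.87
  (-165)·a + 70·b = -0.42
Eliminate b (×70 and ×0, subtract): -12600·a = -60.900 → a = ∂h/∂x = +0.004833
Back-substitute: b = ∂h/∂y = +0.005393.
h(25, -15) = 756.98 + (+0.004833)·(-225) + (+0.005393)·(-160) = 756.98 -1.088 -0.863 = 755.030 ft.

755.0 ft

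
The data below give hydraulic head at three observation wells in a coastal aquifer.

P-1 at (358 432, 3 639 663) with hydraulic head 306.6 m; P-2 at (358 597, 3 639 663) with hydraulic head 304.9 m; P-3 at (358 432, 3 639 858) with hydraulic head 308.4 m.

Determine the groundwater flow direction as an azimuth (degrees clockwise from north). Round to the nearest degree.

132°

∂h/∂x = (304.9 − 306.6) / (358597 − 358432) = -0.01030
∂h/∂y = (308.4 − 306.6) / (3639858 − 3639663) = +0.009231
Flow direction (−∇h) has components (+0.01030 E, -0.009231 N).
Azimuth = atan2(E, N) = atan2(+0.01030, -0.009231) = 131.9° ≈ 132°.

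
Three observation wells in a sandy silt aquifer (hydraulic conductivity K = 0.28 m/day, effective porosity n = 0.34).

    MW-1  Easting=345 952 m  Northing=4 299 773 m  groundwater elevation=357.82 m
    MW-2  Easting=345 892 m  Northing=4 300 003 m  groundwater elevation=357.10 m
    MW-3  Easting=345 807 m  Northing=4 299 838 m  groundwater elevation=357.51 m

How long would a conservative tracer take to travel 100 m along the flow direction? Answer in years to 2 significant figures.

110 years

With h = a·x + b·y + c and MW-1 as origin, the differences give:
  (-60)·a + 230·b = -0.72
  (-145)·a + 65·b = -0.31
Eliminate b (×65 and ×230, subtract): 29450·a = 24.500 → a = ∂h/∂x = +0.0008319
Back-substitute: b = ∂h/∂y = -0.002913.
|∇h| = √(0.0008319² + -0.002913²) = 0.003029
Seepage velocity v = K·i/n = 0.28 × 0.003029 / 0.34 = 0.002494 m/day.
t = 100 / 0.002494 = 4.01e+04 days = 110 years.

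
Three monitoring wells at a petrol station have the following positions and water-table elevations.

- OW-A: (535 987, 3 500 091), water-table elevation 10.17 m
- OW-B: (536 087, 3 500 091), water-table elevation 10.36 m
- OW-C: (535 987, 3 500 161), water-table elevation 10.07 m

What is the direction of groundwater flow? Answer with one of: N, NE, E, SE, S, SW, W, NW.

NW

∂h/∂x = (10.36 − 10.17) / (536087 − 535987) = +0.001900
∂h/∂y = (10.07 − 10.17) / (3500161 − 3500091) = -0.001429
Flow = −∇h = (-0.001900 east, +0.001429 north), which points northwest.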